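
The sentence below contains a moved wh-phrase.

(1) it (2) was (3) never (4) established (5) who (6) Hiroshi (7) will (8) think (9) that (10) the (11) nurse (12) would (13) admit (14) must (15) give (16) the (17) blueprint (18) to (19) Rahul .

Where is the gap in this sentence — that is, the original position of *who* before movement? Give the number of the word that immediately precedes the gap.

13

Underlying clause: Hiroshi will think that the nurse would admit who must give the blueprint to Rahul.
The filler 'who' is interpreted as the subject of the clause embedded under 'admit'. Fronting leaves a gap immediately after 'admit':
It was never established who Hiroshi will think that the nurse would admit ___ must give the blueprint to Rahul.
'admit' is word 13.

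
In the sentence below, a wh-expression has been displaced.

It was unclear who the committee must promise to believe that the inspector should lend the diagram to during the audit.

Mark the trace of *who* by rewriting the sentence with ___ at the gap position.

Underlying clause: The committee must promise to believe that the inspector should lend the diagram to who during the audit.
The filler 'who' is interpreted as the object of the preposition 'to' (recipient of 'lend'). The gap is right after 'to'.

It was unclear who the committee must promise to believe that the inspector should lend the diagram to ___ during the audit.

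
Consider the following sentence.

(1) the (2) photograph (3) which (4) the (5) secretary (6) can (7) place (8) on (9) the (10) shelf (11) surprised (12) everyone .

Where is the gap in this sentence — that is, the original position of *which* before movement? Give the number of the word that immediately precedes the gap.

'which' is the direct object of 'place'. Wh-movement fronts it, leaving a gap right after 'place':
The photograph which the secretary can place ___ on the shelf surprised everyone.
'place' is word 7.

7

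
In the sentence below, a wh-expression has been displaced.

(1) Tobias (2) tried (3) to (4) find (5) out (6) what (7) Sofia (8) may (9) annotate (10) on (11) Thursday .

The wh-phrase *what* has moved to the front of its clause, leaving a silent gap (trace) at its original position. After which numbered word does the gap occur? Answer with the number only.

Underlying clause: Sofia may annotate what on Thursday.
The filler 'what' is interpreted as the direct object of 'annotate'. Fronting leaves a gap immediately after 'annotate':
Tobias tried to find out what Sofia may annotate ___ on Thursday.
'annotate' is word 9.

9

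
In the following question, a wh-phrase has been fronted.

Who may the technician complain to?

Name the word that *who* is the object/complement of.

to

In situ: The technician may complain to who.
The filler 'who' is interpreted as the object of the preposition 'to'. Wh-movement fronts it, leaving a gap right after 'to':
Who may the technician complain to ___?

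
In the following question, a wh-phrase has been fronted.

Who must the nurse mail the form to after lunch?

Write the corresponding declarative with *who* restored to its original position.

'who' is the object of the preposition 'to' (recipient of 'mail'). Fronting leaves a gap immediately after 'to':
Who must the nurse mail the form to ___ after lunch?

The nurse must mail the form to who after lunch.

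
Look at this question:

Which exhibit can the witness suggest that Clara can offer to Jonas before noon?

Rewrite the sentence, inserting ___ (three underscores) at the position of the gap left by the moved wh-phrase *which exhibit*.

Which exhibit can the witness suggest that Clara can offer ___ to Jonas before noon?

In situ: The witness can suggest that Clara can offer which exhibit to Jonas before noon.
'which exhibit' functions as the direct object of 'offer'. The gap is right after 'offer'.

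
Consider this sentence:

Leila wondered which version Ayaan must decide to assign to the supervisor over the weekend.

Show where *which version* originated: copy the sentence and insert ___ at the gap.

Pre-movement form: Ayaan must decide to assign which version to the supervisor over the weekend.
'which version' is the direct object of 'assign'. The gap is right after 'assign'.

Leila wondered which version Ayaan must decide to assign ___ to the supervisor over the weekend.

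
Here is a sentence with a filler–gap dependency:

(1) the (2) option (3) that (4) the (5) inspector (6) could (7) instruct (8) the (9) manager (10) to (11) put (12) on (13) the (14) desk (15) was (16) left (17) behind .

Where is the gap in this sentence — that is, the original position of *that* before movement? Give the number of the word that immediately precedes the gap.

'that' is the direct object of 'put'. Wh-movement fronts it, leaving a gap right after 'put':
The option that the inspector could instruct the manager to put ___ on the desk was left behind.
'put' is word 11.

11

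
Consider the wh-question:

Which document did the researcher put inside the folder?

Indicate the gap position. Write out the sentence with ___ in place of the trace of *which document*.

Pre-movement form: The researcher did put which document inside the folder.
The filler 'which document' is interpreted as the direct object of 'put'. The gap is right after 'put'.

Which document did the researcher put ___ inside the folder?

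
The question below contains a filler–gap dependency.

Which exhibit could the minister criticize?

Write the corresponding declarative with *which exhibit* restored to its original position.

'which exhibit' functions as the direct object of 'criticize'. Wh-movement fronts it, leaving a gap right after 'criticize':
Which exhibit could the minister criticize ___?

The minister could criticize which exhibit.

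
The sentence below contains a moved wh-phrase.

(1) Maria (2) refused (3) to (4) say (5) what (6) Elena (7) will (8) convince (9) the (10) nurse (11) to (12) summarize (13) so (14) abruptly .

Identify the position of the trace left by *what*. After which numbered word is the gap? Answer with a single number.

Underlying clause: Elena will convince the nurse to summarize what so abruptly.
'what' functions as the direct object of 'summarize'. Fronting leaves a gap immediately after 'summarize':
Maria refused to say what Elena will convince the nurse to summarize ___ so abruptly.
'summarize' is word 12.

12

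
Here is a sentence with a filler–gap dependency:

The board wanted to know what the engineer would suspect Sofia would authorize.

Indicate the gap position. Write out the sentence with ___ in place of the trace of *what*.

The board wanted to know what the engineer would suspect Sofia would authorize ___.

Pre-movement form: The engineer would suspect Sofia would authorize what.
'what' functions as the direct object of 'authorize'. The gap is right after 'authorize'.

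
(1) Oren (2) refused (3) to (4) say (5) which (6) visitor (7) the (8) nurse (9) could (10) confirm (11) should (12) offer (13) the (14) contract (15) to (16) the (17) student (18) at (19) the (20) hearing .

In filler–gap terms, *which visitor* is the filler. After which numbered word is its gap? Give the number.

Underlying clause: The nurse could confirm which visitor should offer the contract to the student at the hearing.
The filler 'which visitor' is interpreted as the subject of the clause embedded under 'confirm'. Fronting leaves a gap immediately after 'confirm':
Oren refused to say which visitor the nurse could confirm ___ should offer the contract to the student at the hearing.
'confirm' is word 10.

10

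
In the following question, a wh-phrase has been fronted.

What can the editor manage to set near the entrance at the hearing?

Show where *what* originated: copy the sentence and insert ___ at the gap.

Pre-movement form: The editor can manage to set what near the entrance at the hearing.
'what' functions as the direct object of 'set'. The gap is right after 'set'.

What can the editor manage to set ___ near the entrance at the hearing?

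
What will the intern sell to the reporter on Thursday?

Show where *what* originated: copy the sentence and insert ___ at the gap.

What will the intern sell ___ to the reporter on Thursday?

Pre-movement form: The intern will sell what to the reporter on Thursday.
'what' is the direct object of 'sell'. The gap is right after 'sell'.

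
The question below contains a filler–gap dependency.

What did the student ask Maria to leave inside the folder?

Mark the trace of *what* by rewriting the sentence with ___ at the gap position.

What did the student ask Maria to leave ___ inside the folder?

In situ: The student did ask Maria to leave what inside the folder.
'what' is the direct object of 'leave'. The gap is right after 'leave'.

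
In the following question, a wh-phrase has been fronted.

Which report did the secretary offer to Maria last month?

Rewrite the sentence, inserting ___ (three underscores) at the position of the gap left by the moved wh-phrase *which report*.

In situ: The secretary did offer which report to Maria last month.
The filler 'which report' is interpreted as the direct object of 'offer'. The gap is right after 'offer'.

Which report did the secretary offer ___ to Maria last month?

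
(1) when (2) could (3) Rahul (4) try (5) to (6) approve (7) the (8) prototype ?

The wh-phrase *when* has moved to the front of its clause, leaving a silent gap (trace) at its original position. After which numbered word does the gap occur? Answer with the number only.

8

Before movement: Rahul could try to approve the prototype when.
'when' is the temporal adjunct. Wh-movement fronts it, leaving a gap right after 'prototype':
When could Rahul try to approve the prototype ___?
'prototype' is word 8.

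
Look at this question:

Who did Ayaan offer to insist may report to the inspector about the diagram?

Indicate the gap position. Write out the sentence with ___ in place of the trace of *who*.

Who did Ayaan offer to insist ___ may report to the inspector about the diagram?

Underlying clause: Ayaan did offer to insist who may report to the inspector about the diagram.
The filler 'who' is interpreted as the subject of the clause embedded under 'insist'. The gap is right after 'insist'.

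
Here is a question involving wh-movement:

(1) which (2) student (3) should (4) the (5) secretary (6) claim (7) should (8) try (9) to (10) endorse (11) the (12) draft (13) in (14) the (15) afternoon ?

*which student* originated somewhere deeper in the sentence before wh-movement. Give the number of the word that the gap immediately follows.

6

Pre-movement form: The secretary should claim which student should try to endorse the draft in the afternoon.
The filler 'which student' is interpreted as the subject of the clause embedded under 'claim'. It moves to the left edge, and the trace sits right after 'claim':
Which student should the secretary claim ___ should try to endorse the draft in the afternoon?
'claim' is word 6.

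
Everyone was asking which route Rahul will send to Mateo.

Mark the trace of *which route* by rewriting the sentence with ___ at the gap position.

Everyone was asking which route Rahul will send ___ to Mateo.

Underlying clause: Rahul will send which route to Mateo.
The filler 'which route' is interpreted as the direct object of 'send'. The gap is right after 'send'.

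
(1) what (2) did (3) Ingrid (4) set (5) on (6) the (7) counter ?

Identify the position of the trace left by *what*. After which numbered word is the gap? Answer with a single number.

4

In situ: Ingrid did set what on the counter.
'what' functions as the direct object of 'set'. It moves to the left edge, and the trace sits right after 'set':
What did Ingrid set ___ on the counter?
'set' is word 4.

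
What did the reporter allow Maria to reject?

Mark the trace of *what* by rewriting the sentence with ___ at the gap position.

What did the reporter allow Maria to reject ___?

Underlying clause: The reporter did allow Maria to reject what.
'what' functions as the direct object of 'reject'. The gap is right after 'reject'.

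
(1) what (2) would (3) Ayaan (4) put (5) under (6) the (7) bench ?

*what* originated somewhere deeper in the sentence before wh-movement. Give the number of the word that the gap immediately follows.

4

Underlying clause: Ayaan would put what under the bench.
'what' is the direct object of 'put'. Fronting leaves a gap immediately after 'put':
What would Ayaan put ___ under the bench?
'put' is word 4.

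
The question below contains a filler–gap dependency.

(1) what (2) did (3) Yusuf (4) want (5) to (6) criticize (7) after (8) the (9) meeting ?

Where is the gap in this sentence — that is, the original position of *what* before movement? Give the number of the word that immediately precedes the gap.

In situ: Yusuf did want to criticize what after the meeting.
'what' is the direct object of 'criticize'. Fronting leaves a gap immediately after 'criticize':
What did Yusuf want to criticize ___ after the meeting?
'criticize' is word 6.

6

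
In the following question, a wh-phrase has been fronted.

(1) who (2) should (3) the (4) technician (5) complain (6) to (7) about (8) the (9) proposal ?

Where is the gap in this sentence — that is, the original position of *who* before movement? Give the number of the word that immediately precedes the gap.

Before movement: The technician should complain to who about the proposal.
The filler 'who' is interpreted as the object of the preposition 'to'. Fronting leaves a gap immediately after 'to':
Who should the technician complain to ___ about the proposal?
'to' is word 6.

6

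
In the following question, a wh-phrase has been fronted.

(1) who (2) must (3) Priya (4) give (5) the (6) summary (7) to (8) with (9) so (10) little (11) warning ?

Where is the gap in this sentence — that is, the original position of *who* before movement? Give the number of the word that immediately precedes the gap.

7

Pre-movement form: Priya must give the summary to who with so little warning.
'who' is the object of the preposition 'to' (recipient of 'give'). It moves to the left edge, and the trace sits right after 'to':
Who must Priya give the summary to ___ with so little warning?
'to' is word 7.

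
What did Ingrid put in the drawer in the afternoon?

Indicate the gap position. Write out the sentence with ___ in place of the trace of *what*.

Pre-movement form: Ingrid did put what in the drawer in the afternoon.
'what' functions as the direct object of 'put'. The gap is right after 'put'.

What did Ingrid put ___ in the drawer in the afternoon?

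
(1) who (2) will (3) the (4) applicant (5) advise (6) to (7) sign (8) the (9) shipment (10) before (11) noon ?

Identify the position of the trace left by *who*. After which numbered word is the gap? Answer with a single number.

Underlying clause: The applicant will advise who to sign the shipment before noon.
'who' functions as the direct object of 'advise'. Fronting leaves a gap immediately after 'advise':
Who will the applicant advise ___ to sign the shipment before noon?
'advise' is word 5.

5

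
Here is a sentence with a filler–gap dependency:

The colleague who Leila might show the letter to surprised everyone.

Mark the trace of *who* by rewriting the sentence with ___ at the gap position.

'who' functions as the object of the preposition 'to' (recipient of 'show'). The gap is right after 'to'.

The colleague who Leila might show the letter to ___ surprised everyone.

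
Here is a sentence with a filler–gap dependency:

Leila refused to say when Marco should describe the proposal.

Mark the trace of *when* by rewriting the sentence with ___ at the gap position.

Leila refused to say when Marco should describe the proposal ___.

Before movement: Marco should describe the proposal when.
'when' functions as the temporal adjunct. The gap is right after 'proposal'.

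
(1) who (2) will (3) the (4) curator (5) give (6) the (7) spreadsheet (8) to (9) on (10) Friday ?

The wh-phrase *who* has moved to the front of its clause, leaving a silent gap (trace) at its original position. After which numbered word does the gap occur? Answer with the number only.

Pre-movement form: The curator will give the spreadsheet to who on Friday.
'who' functions as the object of the preposition 'to' (recipient of 'give'). Fronting leaves a gap immediately after 'to':
Who will the curator give the spreadsheet to ___ on Friday?
'to' is word 8.

8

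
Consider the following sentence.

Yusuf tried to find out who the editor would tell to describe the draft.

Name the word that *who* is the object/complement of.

tell

Before movement: The editor would tell who to describe the draft.
The filler 'who' is interpreted as the direct object of 'tell'. It moves to the left edge, and the trace sits right after 'tell':
Yusuf tried to find out who the editor would tell ___ to describe the draft.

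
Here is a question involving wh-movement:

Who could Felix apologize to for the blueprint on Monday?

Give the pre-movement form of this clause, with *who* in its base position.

Felix could apologize to who for the blueprint on Monday.

'who' functions as the object of the preposition 'to'. Wh-movement fronts it, leaving a gap right after 'to':
Who could Felix apologize to ___ for the blueprint on Monday?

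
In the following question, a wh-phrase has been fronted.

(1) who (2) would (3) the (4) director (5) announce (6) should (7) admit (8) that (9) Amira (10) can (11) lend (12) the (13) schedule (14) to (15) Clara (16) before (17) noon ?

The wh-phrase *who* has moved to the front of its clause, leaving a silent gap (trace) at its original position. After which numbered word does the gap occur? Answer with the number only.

Before movement: The director would announce who should admit that Amira can lend the schedule to Clara before noon.
'who' functions as the subject of the clause embedded under 'announce'. Fronting leaves a gap immediately after 'announce':
Who would the director announce ___ should admit that Amira can lend the schedule to Clara before noon?
'announce' is word 5.

5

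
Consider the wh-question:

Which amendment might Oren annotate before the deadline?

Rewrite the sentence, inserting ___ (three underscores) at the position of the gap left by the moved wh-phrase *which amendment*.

Which amendment might Oren annotate ___ before the deadline?

Before movement: Oren might annotate which amendment before the deadline.
The filler 'which amendment' is interpreted as the direct object of 'annotate'. The gap is right after 'annotate'.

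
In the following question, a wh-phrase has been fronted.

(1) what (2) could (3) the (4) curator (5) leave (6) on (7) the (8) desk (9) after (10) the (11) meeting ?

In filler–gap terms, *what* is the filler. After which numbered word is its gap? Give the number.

Pre-movement form: The curator could leave what on the desk after the meeting.
The filler 'what' is interpreted as the direct object of 'leave'. It moves to the left edge, and the trace sits right after 'leave':
What could the curator leave ___ on the desk after the meeting?
'leave' is word 5.

5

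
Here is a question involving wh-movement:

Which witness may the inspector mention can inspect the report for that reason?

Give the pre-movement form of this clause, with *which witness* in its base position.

The filler 'which witness' is interpreted as the subject of the clause embedded under 'mention'. Fronting leaves a gap immediately after 'mention':
Which witness may the inspector mention ___ can inspect the report for that reason?

The inspector may mention which witness can inspect the report for that reason.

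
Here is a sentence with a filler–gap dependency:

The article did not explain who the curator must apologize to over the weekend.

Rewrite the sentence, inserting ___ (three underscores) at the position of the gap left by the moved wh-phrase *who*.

Pre-movement form: The curator must apologize to who over the weekend.
The filler 'who' is interpreted as the object of the preposition 'to'. The gap is right after 'to'.

The article did not explain who the curator must apologize to ___ over the weekend.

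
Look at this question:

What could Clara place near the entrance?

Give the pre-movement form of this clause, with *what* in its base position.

The filler 'what' is interpreted as the direct object of 'place'. It moves to the left edge, and the trace sits right after 'place':
What could Clara place ___ near the entrance?

Clara could place what near the entrance.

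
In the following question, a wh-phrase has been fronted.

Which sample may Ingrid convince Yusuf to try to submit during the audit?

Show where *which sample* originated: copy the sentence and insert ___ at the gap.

Which sample may Ingrid convince Yusuf to try to submit ___ during the audit?

Underlying clause: Ingrid may convince Yusuf to try to submit which sample during the audit.
The filler 'which sample' is interpreted as the direct object of 'submit'. The gap is right after 'submit'.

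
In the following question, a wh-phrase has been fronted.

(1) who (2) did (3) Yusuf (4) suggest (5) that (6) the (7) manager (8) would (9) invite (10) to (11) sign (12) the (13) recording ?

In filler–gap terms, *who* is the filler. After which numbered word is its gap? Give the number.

9

Pre-movement form: Yusuf did suggest that the manager would invite who to sign the recording.
'who' functions as the direct object of 'invite'. It moves to the left edge, and the trace sits right after 'invite':
Who did Yusuf suggest that the manager would invite ___ to sign the recording?
'invite' is word 9.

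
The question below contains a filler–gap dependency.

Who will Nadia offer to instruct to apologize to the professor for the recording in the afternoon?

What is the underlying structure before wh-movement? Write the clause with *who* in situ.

Nadia will offer to instruct who to apologize to the professor for the recording in the afternoon.

'who' functions as the direct object of 'instruct'. Wh-movement fronts it, leaving a gap right after 'instruct':
Who will Nadia offer to instruct ___ to apologize to the professor for the recording in the afternoon?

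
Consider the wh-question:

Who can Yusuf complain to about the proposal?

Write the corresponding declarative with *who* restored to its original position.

The filler 'who' is interpreted as the object of the preposition 'to'. It moves to the left edge, and the trace sits right after 'to':
Who can Yusuf complain to ___ about the proposal?

Yusuf can complain to who about the proposal.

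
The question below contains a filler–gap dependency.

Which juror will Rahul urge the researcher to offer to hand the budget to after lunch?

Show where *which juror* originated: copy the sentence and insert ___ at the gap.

In situ: Rahul will urge the researcher to offer to hand the budget to which juror after lunch.
The filler 'which juror' is interpreted as the object of the preposition 'to' (recipient of 'hand'). The gap is right after 'to'.

Which juror will Rahul urge the researcher to offer to hand the budget to ___ after lunch?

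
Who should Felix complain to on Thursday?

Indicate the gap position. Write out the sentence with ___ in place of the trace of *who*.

Before movement: Felix should complain to who on Thursday.
'who' is the object of the preposition 'to'. The gap is right after 'to'.

Who should Felix complain to ___ on Thursday?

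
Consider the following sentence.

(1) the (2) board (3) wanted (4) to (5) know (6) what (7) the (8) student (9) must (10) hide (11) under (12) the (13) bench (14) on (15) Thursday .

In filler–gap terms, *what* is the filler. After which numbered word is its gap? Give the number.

In situ: The student must hide what under the bench on Thursday.
The filler 'what' is interpreted as the direct object of 'hide'. It moves to the left edge, and the trace sits right after 'hide':
The board wanted to know what the student must hide ___ under the bench on Thursday.
'hide' is word 10.

10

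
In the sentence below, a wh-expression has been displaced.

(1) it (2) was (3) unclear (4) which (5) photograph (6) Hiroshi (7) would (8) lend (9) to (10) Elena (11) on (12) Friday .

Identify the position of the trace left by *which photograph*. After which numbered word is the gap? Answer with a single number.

8

Before movement: Hiroshi would lend which photograph to Elena on Friday.
'which photograph' functions as the direct object of 'lend'. Fronting leaves a gap immediately after 'lend':
It was unclear which photograph Hiroshi would lend ___ to Elena on Friday.
'lend' is word 8.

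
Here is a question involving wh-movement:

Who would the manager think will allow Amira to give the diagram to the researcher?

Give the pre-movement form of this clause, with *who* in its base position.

'who' functions as the subject of the clause embedded under 'think'. Fronting leaves a gap immediately after 'think':
Who would the manager think ___ will allow Amira to give the diagram to the researcher?

The manager would think who will allow Amira to give the diagram to the researcher.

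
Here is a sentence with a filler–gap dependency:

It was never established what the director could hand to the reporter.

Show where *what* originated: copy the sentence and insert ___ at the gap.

Underlying clause: The director could hand what to the reporter.
'what' is the direct object of 'hand'. The gap is right after 'hand'.

It was never established what the director could hand ___ to the reporter.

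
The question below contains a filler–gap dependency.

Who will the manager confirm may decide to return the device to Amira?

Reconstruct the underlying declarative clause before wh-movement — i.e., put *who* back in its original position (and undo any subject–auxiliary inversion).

The manager will confirm who may decide to return the device to Amira.

The filler 'who' is interpreted as the subject of the clause embedded under 'confirm'. Fronting leaves a gap immediately after 'confirm':
Who will the manager confirm ___ may decide to return the device to Amira?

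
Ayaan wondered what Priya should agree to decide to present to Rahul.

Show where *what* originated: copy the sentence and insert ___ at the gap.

In situ: Priya should agree to decide to present what to Rahul.
The filler 'what' is interpreted as the direct object of 'present'. The gap is right after 'present'.

Ayaan wondered what Priya should agree to decide to present ___ to Rahul.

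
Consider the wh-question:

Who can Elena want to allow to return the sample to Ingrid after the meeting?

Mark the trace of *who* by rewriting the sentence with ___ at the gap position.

Before movement: Elena can want to allow who to return the sample to Ingrid after the meeting.
'who' is the direct object of 'allow'. The gap is right after 'allow'.

Who can Elena want to allow ___ to return the sample to Ingrid after the meeting?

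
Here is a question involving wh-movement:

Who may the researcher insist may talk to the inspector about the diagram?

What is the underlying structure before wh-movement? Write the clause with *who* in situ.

The researcher may insist who may talk to the inspector about the diagram.

The filler 'who' is interpreted as the subject of the clause embedded under 'insist'. It moves to the left edge, and the trace sits right after 'insist':
Who may the researcher insist ___ may talk to the inspector about the diagram?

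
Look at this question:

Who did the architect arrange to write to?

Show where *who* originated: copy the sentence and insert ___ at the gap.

Underlying clause: The architect did arrange to write to who.
'who' functions as the object of the preposition 'to'. The gap is right after 'to'.

Who did the architect arrange to write to ___?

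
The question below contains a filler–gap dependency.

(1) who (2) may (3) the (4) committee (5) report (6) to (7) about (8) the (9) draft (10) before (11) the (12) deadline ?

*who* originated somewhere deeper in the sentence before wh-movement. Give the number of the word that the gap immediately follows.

6

Underlying clause: The committee may report to who about the draft before the deadline.
The filler 'who' is interpreted as the object of the preposition 'to'. Wh-movement fronts it, leaving a gap right after 'to':
Who may the committee report to ___ about the draft before the deadline?
'to' is word 6.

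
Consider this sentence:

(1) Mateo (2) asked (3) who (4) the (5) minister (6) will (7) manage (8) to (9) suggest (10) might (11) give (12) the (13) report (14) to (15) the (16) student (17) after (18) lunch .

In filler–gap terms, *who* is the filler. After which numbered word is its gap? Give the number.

9

Underlying clause: The minister will manage to suggest who might give the report to the student after lunch.
The filler 'who' is interpreted as the subject of the clause embedded under 'suggest'. It moves to the left edge, and the trace sits right after 'suggest':
Mateo asked who the minister will manage to suggest ___ might give the report to the student after lunch.
'suggest' is word 9.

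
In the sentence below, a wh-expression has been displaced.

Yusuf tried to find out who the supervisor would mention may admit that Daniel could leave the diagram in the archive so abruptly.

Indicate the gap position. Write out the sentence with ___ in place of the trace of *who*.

Yusuf tried to find out who the supervisor would mention ___ may admit that Daniel could leave the diagram in the archive so abruptly.

Before movement: The supervisor would mention who may admit that Daniel could leave the diagram in the archive so abruptly.
The filler 'who' is interpreted as the subject of the clause embedded under 'mention'. The gap is right after 'mention'.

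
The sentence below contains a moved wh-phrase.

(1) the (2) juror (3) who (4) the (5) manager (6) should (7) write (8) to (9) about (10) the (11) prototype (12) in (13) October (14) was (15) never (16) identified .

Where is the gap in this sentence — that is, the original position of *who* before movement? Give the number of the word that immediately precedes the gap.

The filler 'who' is interpreted as the object of the preposition 'to'. It moves to the left edge, and the trace sits right after 'to':
The juror who the manager should write to ___ about the prototype in October was never identified.
'to' is word 8.

8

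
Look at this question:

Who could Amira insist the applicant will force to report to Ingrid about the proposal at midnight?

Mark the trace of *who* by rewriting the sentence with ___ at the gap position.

Who could Amira insist the applicant will force ___ to report to Ingrid about the proposal at midnight?

In situ: Amira could insist the applicant will force who to report to Ingrid about the proposal at midnight.
'who' functions as the direct object of 'force'. The gap is right after 'force'.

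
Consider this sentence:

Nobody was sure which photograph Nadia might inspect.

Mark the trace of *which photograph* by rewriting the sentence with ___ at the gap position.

Underlying clause: Nadia might inspect which photograph.
'which photograph' is the direct object of 'inspect'. The gap is right after 'inspect'.

Nobody was sure which photograph Nadia might inspect ___.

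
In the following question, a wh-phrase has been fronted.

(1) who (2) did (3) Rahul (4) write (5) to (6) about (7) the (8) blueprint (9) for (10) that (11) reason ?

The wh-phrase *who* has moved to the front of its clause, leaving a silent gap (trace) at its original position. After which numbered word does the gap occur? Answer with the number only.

5

Underlying clause: Rahul did write to who about the blueprint for that reason.
The filler 'who' is interpreted as the object of the preposition 'to'. Fronting leaves a gap immediately after 'to':
Who did Rahul write to ___ about the blueprint for that reason?
'to' is word 5.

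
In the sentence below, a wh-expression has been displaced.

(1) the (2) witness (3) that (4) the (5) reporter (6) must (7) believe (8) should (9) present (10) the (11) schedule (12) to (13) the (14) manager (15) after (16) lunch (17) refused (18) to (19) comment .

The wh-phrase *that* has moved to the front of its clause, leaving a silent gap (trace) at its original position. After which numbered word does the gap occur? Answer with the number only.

7

'that' functions as the subject of the clause embedded under 'believe'. Wh-movement fronts it, leaving a gap right after 'believe':
The witness that the reporter must believe ___ should present the schedule to the manager after lunch refused to comment.
'believe' is word 7.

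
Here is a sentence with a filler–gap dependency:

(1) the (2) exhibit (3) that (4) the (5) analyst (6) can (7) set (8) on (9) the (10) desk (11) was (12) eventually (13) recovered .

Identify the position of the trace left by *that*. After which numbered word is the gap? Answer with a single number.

'that' functions as the direct object of 'set'. Fronting leaves a gap immediately after 'set':
The exhibit that the analyst can set ___ on the desk was eventually recovered.
'set' is word 7.

7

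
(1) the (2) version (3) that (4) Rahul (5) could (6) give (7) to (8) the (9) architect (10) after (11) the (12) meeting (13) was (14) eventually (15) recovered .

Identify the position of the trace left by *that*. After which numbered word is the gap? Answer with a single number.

6

'that' functions as the direct object of 'give'. Wh-movement fronts it, leaving a gap right after 'give':
The version that Rahul could give ___ to the architect after the meeting was eventually recovered.
'give' is word 6.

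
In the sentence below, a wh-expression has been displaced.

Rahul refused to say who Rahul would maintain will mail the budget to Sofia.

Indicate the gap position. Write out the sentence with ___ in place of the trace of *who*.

Before movement: Rahul would maintain who will mail the budget to Sofia.
The filler 'who' is interpreted as the subject of the clause embedded under 'maintain'. The gap is right after 'maintain'.

Rahul refused to say who Rahul would maintain ___ will mail the budget to Sofia.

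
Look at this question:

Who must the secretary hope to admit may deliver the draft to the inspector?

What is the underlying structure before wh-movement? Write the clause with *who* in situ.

The filler 'who' is interpreted as the subject of the clause embedded under 'admit'. Wh-movement fronts it, leaving a gap right after 'admit':
Who must the secretary hope to admit ___ may deliver the draft to the inspector?

The secretary must hope to admit who may deliver the draft to the inspector.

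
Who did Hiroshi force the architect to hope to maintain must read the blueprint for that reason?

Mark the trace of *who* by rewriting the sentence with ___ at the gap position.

In situ: Hiroshi did force the architect to hope to maintain who must read the blueprint for that reason.
'who' is the subject of the clause embedded under 'maintain'. The gap is right after 'maintain'.

Who did Hiroshi force the architect to hope to maintain ___ must read the blueprint for that reason?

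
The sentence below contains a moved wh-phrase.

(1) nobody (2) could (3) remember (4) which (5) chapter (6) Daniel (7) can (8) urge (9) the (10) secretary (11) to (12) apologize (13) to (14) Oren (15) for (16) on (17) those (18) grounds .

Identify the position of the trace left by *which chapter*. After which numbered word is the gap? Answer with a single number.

15

Before movement: Daniel can urge the secretary to apologize to Oren for which chapter on those grounds.
'which chapter' is the object of the preposition 'for'. Fronting leaves a gap immediately after 'for':
Nobody could remember which chapter Daniel can urge the secretary to apologize to Oren for ___ on those grounds.
'for' is word 15.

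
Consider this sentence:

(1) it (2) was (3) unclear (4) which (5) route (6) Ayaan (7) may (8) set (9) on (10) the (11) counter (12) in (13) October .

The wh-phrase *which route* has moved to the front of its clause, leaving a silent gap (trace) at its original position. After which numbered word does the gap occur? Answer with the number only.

Underlying clause: Ayaan may set which route on the counter in October.
The filler 'which route' is interpreted as the direct object of 'set'. It moves to the left edge, and the trace sits right after 'set':
It was unclear which route Ayaan may set ___ on the counter in October.
'set' is word 8.

8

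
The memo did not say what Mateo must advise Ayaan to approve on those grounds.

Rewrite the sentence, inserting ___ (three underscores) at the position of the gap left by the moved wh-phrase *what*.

In situ: Mateo must advise Ayaan to approve what on those grounds.
The filler 'what' is interpreted as the direct object of 'approve'. The gap is right after 'approve'.

The memo did not say what Mateo must advise Ayaan to approve ___ on those grounds.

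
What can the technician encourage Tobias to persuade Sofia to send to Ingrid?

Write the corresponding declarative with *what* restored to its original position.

'what' is the direct object of 'send'. Wh-movement fronts it, leaving a gap right after 'send':
What can the technician encourage Tobias to persuade Sofia to send ___ to Ingrid?

The technician can encourage Tobias to persuade Sofia to send what to Ingrid.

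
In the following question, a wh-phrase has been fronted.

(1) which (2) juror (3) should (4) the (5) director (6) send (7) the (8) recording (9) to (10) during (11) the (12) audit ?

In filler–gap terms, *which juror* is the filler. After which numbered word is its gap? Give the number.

In situ: The director should send the recording to which juror during the audit.
'which juror' is the object of the preposition 'to' (recipient of 'send'). Wh-movement fronts it, leaving a gap right after 'to':
Which juror should the director send the recording to ___ during the audit?
'to' is word 9.

9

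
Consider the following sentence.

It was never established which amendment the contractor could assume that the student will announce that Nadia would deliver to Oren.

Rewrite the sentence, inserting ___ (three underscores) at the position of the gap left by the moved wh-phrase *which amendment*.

In situ: The contractor could assume that the student will announce that Nadia would deliver which amendment to Oren.
'which amendment' functions as the direct object of 'deliver'. The gap is right after 'deliver'.

It was never established which amendment the contractor could assume that the student will announce that Nadia would deliver ___ to Oren.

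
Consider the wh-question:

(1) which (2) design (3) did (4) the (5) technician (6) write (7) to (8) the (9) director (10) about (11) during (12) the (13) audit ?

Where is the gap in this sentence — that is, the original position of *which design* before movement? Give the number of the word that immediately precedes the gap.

In situ: The technician did write to the director about which design during the audit.
'which design' functions as the object of the preposition 'about'. It moves to the left edge, and the trace sits right after 'about':
Which design did the technician write to the director about ___ during the audit?
'about' is word 10.

10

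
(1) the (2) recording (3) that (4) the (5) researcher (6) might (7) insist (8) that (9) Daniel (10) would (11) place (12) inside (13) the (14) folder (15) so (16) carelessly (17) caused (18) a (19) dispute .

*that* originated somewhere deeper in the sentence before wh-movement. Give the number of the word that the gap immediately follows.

The filler 'that' is interpreted as the direct object of 'place'. It moves to the left edge, and the trace sits right after 'place':
The recording that the researcher might insist that Daniel would place ___ inside the folder so carelessly caused a dispute.
'place' is word 11.

11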